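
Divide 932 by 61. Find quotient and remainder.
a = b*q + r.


932 = 61 * 15 + 17
Check: 915 + 17 = 932

q = 15, r = 17


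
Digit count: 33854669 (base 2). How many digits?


33854669 in base 2 = 10000001001001010011001101
Number of digits = 26

26 digits (base 2)


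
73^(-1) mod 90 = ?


Use the extended Euclidean algorithm on (90, 73); each row r = 90*s + 73*t:
r=90, s=1, t=0
r=73, s=0, t=1
q=1: r=17, s=1, t=-1   [90*(1) + 73*(-1) = 17]
q=4: r=5, s=-4, t=5   [90*(-4) + 73*(5) = 5]
q=3: r=2, s=13, t=-16   [90*(13) + 73*(-16) = 2]
q=2: r=1, s=-30, t=37   [90*(-30) + 73*(37) = 1]
q=2: r=0, s=73, t=-90   [90*(73) + 73*(-90) = 0]
GCD = 1 with t = 37, so 73*(37) ≡ 1 (mod 90)
Inverse = 37 mod 90 = 37
Check: 73 * 37 = 2701 ≡ 1 (mod 90)

73^(-1) ≡ 37 (mod 90)


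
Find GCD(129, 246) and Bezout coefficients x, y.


Tabular extended Euclidean (each row: r = 129*s + 246*t):
r=129, s=1, t=0
r=246, s=0, t=1
q=0: r=129, s=1, t=0   [129*(1) + 246*(0) = 129]
q=1: r=117, s=-1, t=1   [129*(-1) + 246*(1) = 117]
q=1: r=12, s=2, t=-1   [129*(2) + 246*(-1) = 12]
q=9: r=9, s=-19, t=10   [129*(-19) + 246*(10) = 9]
q=1: r=3, s=21, t=-11   [129*(21) + 246*(-11) = 3]
q=3: r=0, s=-82, t=43   [129*(-82) + 246*(43) = 0]
GCD = 3; from the row with r=3: x=21, y=-11
Check: 129*(21) + 246*(-11) = 2709 - 2706 = 3

GCD = 3, x = 21, y = -11


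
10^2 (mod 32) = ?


10^1 mod 32 = 10
10^2 mod 32 = 4


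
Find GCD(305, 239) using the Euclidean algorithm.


305 = 1 * 239 + 66
239 = 3 * 66 + 41
66 = 1 * 41 + 25
41 = 1 * 25 + 16
25 = 1 * 16 + 9
16 = 1 * 9 + 7
9 = 1 * 7 + 2
7 = 3 * 2 + 1
2 = 2 * 1 + 0
GCD = 1


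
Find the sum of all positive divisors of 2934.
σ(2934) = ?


Divisors of 2934: 1, 2, 3, 6, 9, 18, 163, 326, 489, 978, 1467, 2934
Sum = 1 + 2 + 3 + 6 + 9 + 18 + 163 + 326 + 489 + 978 + 1467 + 2934 = 6396

σ(2934) = 6396


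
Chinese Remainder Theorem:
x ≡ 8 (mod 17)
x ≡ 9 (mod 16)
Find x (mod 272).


M = 17*16 = 272
M1 = M/17 = 16, M2 = M/16 = 17
M1^(-1) mod 17 = 16, M2^(-1) mod 16 = 1
x = 8*16*16 + 9*17*1 = 2201
2201 mod 272 = 25
Check: 25 mod 17 = 8 ✓, 25 mod 16 = 9 ✓

x ≡ 25 (mod 272)


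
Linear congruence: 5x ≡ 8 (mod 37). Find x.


GCD(5, 37) = 1, unique solution
a^(-1) mod 37 = 15
x = 15 * 8 mod 37 = 9

x ≡ 9 (mod 37)


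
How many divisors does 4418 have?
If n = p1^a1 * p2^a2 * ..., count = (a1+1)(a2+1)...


4418 = 2^1 × 47^2
d(4418) = (1+1) × (2+1) = 6

6 divisors


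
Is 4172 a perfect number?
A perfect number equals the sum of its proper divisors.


Proper divisors of 4172: 1, 2, 4, 7, 14, 28, 149, 298, 596, 1043, 2086
Sum = 1 + 2 + 4 + 7 + 14 + 28 + 149 + 298 + 596 + 1043 + 2086 = 4228

No, 4172 is not perfect (4228 ≠ 4172)


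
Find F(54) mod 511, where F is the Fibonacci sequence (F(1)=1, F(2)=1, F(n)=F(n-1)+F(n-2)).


F(k) mod 511 for k=1..54:
1, 1, 2, 3, 5, 8, 13, 21, 34, 55, 89, 144, 233, 377, 99, 476, 64, 29, 93, 122, 215, 337, 41, 378, 419, 286, 194, 480, 163, 132, 295, 427, 211, 127, 338, 465, 292, 246, 27, 273, 300, 62, 362, 424, 275, 188, 463, 140, 92, 232, 324, 45, 369, 414
F(54) mod 511 = 414


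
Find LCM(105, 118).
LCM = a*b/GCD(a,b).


GCD(105, 118) = 1
LCM = 105*118/1 = 12390/1 = 12390

LCM = 12390


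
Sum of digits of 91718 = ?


9 + 1 + 7 + 1 + 8 = 26


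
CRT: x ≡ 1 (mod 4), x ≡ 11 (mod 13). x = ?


M = 4*13 = 52
M1 = M/4 = 13, M2 = M/13 = 4
M1^(-1) mod 4 = 1, M2^(-1) mod 13 = 10
x = 1*13*1 + 11*4*10 = 453
453 mod 52 = 37
Check: 37 mod 4 = 1 ✓, 37 mod 13 = 11 ✓

x ≡ 37 (mod 52)


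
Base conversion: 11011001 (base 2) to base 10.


11011001 (base 2) = 217 (decimal)
217 (decimal) = 217 (base 10)


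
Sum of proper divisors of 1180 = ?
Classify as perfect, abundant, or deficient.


Proper divisors: 1, 2, 4, 5, 10, 20, 59, 118, 236, 295, 590
Sum = 1 + 2 + 4 + 5 + 10 + 20 + 59 + 118 + 236 + 295 + 590 = 1340
1340 > 1180 → abundant

s(1180) = 1340 (abundant)


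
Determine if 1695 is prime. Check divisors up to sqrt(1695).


1695 / 3 = 565 (exact division)
1695 is NOT prime.

No, 1695 is not prime


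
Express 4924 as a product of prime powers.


4924 / 2 = 2462
2462 / 2 = 1231
1231 / 1231 = 1
4924 = 2^2 × 1231


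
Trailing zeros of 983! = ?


floor(983/5) = 196
floor(983/25) = 39
floor(983/125) = 7
floor(983/625) = 1
Total = 243

243 trailing zeros


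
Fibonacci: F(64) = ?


Sequence: 1, 1, 2, 3, 5, 8, 13, 21, 34, 55, 89, 144, 233, 377, 610, 987, 1597, 2584, 4181, 6765, 10946, 17711, 28657, 46368, 75025, 121393, 196418, 317811, 514229, 832040, 1346269, 2178309, 3524578, 5702887, 9227465, 14930352, 24157817, 39088169, 63245986, 102334155, 165580141, 267914296, 433494437, 701408733, 1134903170, 1836311903, 2971215073, 4807526976, 7778742049, 12586269025, 20365011074, 32951280099, 53316291173, 86267571272, 139583862445, 225851433717, 365435296162, 591286729879, 956722026041, 1548008755920, 2504730781961, 4052739537881, 6557470319842, 10610209857723
F(64) = 10610209857723


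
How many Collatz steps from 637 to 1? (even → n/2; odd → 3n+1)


637 → 1912 → 956 → 478 → 239 → 718 → 359 → 1078 → 539 → 1618 → 809 → 2428 → 1214 → 607 → 1822 → 911 → 2734 → 1367 → 4102 → 2051 → 6154 → 3077 → 9232 → 4616 → 2308 → 1154 → 577 → 1732 → 866 → 433 → 1300 → 650 → 325 → 976 → 488 → 244 → 122 → 61 → 184 → 92 → 46 → 23 → 70 → 35 → 106 → 53 → 160 → 80 → 40 → 20 → 10 → 5 → 16 → 8 → 4 → 2 → 1
Total steps = 56

56 steps


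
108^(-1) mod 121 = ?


Use the extended Euclidean algorithm on (121, 108); each row r = 121*s + 108*t:
r=121, s=1, t=0
r=108, s=0, t=1
q=1: r=13, s=1, t=-1   [121*(1) + 108*(-1) = 13]
q=8: r=4, s=-8, t=9   [121*(-8) + 108*(9) = 4]
q=3: r=1, s=25, t=-28   [121*(25) + 108*(-28) = 1]
q=4: r=0, s=-108, t=121   [121*(-108) + 108*(121) = 0]
GCD = 1 with t = -28, so 108*(-28) ≡ 1 (mod 121)
Inverse = -28 mod 121 = 93
Check: 108 * 93 = 10044 ≡ 1 (mod 121)

108^(-1) ≡ 93 (mod 121)


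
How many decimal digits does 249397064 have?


249397064 has 9 digits in base 10
floor(log10(249397064)) + 1 = floor(8.3969) + 1 = 9

9 digits (base 10)


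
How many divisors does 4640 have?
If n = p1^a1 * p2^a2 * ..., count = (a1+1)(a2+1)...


4640 = 2^5 × 5^1 × 29^1
d(4640) = (5+1) × (1+1) × (1+1) = 24

24 divisors


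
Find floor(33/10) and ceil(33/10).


33/10 = 3.3000
floor = 3
ceil = 4

floor = 3, ceil = 4


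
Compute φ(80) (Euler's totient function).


80 = 2^4 × 5
Prime factors: 2, 5
φ(80) = 80 × (1-1/2) × (1-1/5)
= 80 × 1/2 × 4/5 = 32

φ(80) = 32


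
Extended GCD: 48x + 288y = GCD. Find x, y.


Tabular extended Euclidean (each row: r = 48*s + 288*t):
r=48, s=1, t=0
r=288, s=0, t=1
q=0: r=48, s=1, t=0   [48*(1) + 288*(0) = 48]
q=6: r=0, s=-6, t=1   [48*(-6) + 288*(1) = 0]
GCD = 48; from the row with r=48: x=1, y=0
Check: 48*(1) + 288*(0) = 48 + 0 = 48

GCD = 48, x = 1, y = 0


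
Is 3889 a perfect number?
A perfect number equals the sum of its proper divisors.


Proper divisors of 3889: 1
Sum = 1 = 1

No, 3889 is not perfect (1 ≠ 3889)


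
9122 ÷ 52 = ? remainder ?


9122 = 52 * 175 + 22
Check: 9100 + 22 = 9122

q = 175, r = 22


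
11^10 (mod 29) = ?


11^1 mod 29 = 11
11^2 mod 29 = 5
11^3 mod 29 = 26
11^4 mod 29 = 25
11^5 mod 29 = 14
11^6 mod 29 = 9
11^7 mod 29 = 12
11^8 mod 29 = 16
11^9 mod 29 = 2
11^10 mod 29 = 22


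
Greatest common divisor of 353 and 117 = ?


353 = 3 * 117 + 2
117 = 58 * 2 + 1
2 = 2 * 1 + 0
GCD = 1


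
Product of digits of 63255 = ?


6 × 3 × 2 × 5 × 5 = 900


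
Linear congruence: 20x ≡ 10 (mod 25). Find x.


GCD(20, 25) = 5 divides 10
Divide: 4x ≡ 2 (mod 5)
x ≡ 3 (mod 5)


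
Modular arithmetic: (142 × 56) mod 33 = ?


142 × 56 = 7952
7952 mod 33 = 32


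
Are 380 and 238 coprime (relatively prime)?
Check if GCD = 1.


Euclidean algorithm:
380 = 1 * 238 + 142
238 = 1 * 142 + 96
142 = 1 * 96 + 46
96 = 2 * 46 + 4
46 = 11 * 4 + 2
4 = 2 * 2 + 0
GCD(380, 238) = 2

No, not coprime (GCD = 2)


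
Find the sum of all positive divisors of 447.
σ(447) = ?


Divisors of 447: 1, 3, 149, 447
Sum = 1 + 3 + 149 + 447 = 600

σ(447) = 600


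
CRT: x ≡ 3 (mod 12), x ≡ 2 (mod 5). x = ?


M = 12*5 = 60
M1 = M/12 = 5, M2 = M/5 = 12
M1^(-1) mod 12 = 5, M2^(-1) mod 5 = 3
x = 3*5*5 + 2*12*3 = 147
147 mod 60 = 27
Check: 27 mod 12 = 3 ✓, 27 mod 5 = 2 ✓

x ≡ 27 (mod 60)


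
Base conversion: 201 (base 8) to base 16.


201 (base 8) = 129 (decimal)
129 (decimal) = 81 (base 16)


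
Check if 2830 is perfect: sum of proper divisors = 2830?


Proper divisors of 2830: 1, 2, 5, 10, 283, 566, 1415
Sum = 1 + 2 + 5 + 10 + 283 + 566 + 1415 = 2282

No, 2830 is not perfect (2282 ≠ 2830)


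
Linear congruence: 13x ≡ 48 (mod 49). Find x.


GCD(13, 49) = 1, unique solution
a^(-1) mod 49 = 34
x = 34 * 48 mod 49 = 15

x ≡ 15 (mod 49)


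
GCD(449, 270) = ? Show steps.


449 = 1 * 270 + 179
270 = 1 * 179 + 91
179 = 1 * 91 + 88
91 = 1 * 88 + 3
88 = 29 * 3 + 1
3 = 3 * 1 + 0
GCD = 1


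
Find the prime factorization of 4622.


4622 / 2 = 2311
2311 / 2311 = 1
4622 = 2 × 2311


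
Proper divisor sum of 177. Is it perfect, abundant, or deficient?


Proper divisors: 1, 3, 59
Sum = 1 + 3 + 59 = 63
63 < 177 → deficient

s(177) = 63 (deficient)


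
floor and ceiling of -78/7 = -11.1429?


-78/7 = -11.1429
floor = -12
ceil = -11

floor = -12, ceil = -11


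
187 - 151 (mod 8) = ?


187 - 151 = 36
36 mod 8 = 4


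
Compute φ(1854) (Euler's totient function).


1854 = 2 × 3^2 × 103
Prime factors: 2, 3, 103
φ(1854) = 1854 × (1-1/2) × (1-1/3) × (1-1/103)
= 1854 × 1/2 × 2/3 × 102/103 = 612

φ(1854) = 612


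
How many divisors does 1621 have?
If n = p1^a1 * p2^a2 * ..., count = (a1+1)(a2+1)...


1621 = 1621^1
d(1621) = (1+1) = 2

2 divisors


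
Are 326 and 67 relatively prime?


Euclidean algorithm:
326 = 4 * 67 + 58
67 = 1 * 58 + 9
58 = 6 * 9 + 4
9 = 2 * 4 + 1
4 = 4 * 1 + 0
GCD(326, 67) = 1

Yes, coprime (GCD = 1)


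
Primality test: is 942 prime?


942 / 2 = 471 (exact division)
942 is NOT prime.

No, 942 is not prime


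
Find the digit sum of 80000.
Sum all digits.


8 + 0 + 0 + 0 + 0 = 8


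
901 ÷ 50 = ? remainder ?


901 = 50 * 18 + 1
Check: 900 + 1 = 901

q = 18, r = 1


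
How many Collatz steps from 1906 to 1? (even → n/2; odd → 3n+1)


1906 → 953 → 2860 → 1430 → 715 → 2146 → 1073 → 3220 → 1610 → 805 → 2416 → 1208 → 604 → 302 → 151 → 454 → 227 → 682 → 341 → 1024 → 512 → 256 → 128 → 64 → 32 → 16 → 8 → 4 → 2 → 1
Total steps = 29

29 steps


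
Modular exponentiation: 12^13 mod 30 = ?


12^1 mod 30 = 12
12^2 mod 30 = 24
12^3 mod 30 = 18
12^4 mod 30 = 6
12^5 mod 30 = 12
12^6 mod 30 = 24
12^7 mod 30 = 18
12^8 mod 30 = 6
12^9 mod 30 = 12
12^10 mod 30 = 24
12^11 mod 30 = 18
12^12 mod 30 = 6
12^13 mod 30 = 12


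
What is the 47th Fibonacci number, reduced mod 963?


F(k) mod 963 for k=1..47:
1, 1, 2, 3, 5, 8, 13, 21, 34, 55, 89, 144, 233, 377, 610, 24, 634, 658, 329, 24, 353, 377, 730, 144, 874, 55, 929, 21, 950, 8, 958, 3, 961, 1, 962, 0, 962, 962, 961, 960, 958, 955, 950, 942, 929, 908, 874
F(47) mod 963 = 874


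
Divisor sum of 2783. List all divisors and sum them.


Divisors of 2783: 1, 11, 23, 121, 253, 2783
Sum = 1 + 11 + 23 + 121 + 253 + 2783 = 3192

σ(2783) = 3192


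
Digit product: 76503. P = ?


7 × 6 × 5 × 0 × 3 = 0


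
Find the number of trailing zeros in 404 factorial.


floor(404/5) = 80
floor(404/25) = 16
floor(404/125) = 3
Total = 99

99 trailing zeros


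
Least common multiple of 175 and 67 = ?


GCD(175, 67) = 1
LCM = 175*67/1 = 11725/1 = 11725

LCM = 11725


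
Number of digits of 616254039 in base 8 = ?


616254039 in base 8 = 4456645127
Number of digits = 10

10 digits (base 8)


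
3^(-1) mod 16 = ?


Use the extended Euclidean algorithm on (16, 3); each row r = 16*s + 3*t:
r=16, s=1, t=0
r=3, s=0, t=1
q=5: r=1, s=1, t=-5   [16*(1) + 3*(-5) = 1]
q=3: r=0, s=-3, t=16   [16*(-3) + 3*(16) = 0]
GCD = 1 with t = -5, so 3*(-5) ≡ 1 (mod 16)
Inverse = -5 mod 16 = 11
Check: 3 * 11 = 33 ≡ 1 (mod 16)

3^(-1) ≡ 11 (mod 16)


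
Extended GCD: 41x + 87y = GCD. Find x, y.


Tabular extended Euclidean (each row: r = 41*s + 87*t):
r=41, s=1, t=0
r=87, s=0, t=1
q=0: r=41, s=1, t=0   [41*(1) + 87*(0) = 41]
q=2: r=5, s=-2, t=1   [41*(-2) + 87*(1) = 5]
q=8: r=1, s=17, t=-8   [41*(17) + 87*(-8) = 1]
q=5: r=0, s=-87, t=41   [41*(-87) + 87*(41) = 0]
GCD = 1; from the row with r=1: x=17, y=-8
Check: 41*(17) + 87*(-8) = 697 - 696 = 1

GCD = 1, x = 17, y = -8


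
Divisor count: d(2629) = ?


2629 = 11^1 × 239^1
d(2629) = (1+1) × (1+1) = 4

4 divisors


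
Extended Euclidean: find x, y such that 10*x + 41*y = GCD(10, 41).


Tabular extended Euclidean (each row: r = 10*s + 41*t):
r=10, s=1, t=0
r=41, s=0, t=1
q=0: r=10, s=1, t=0   [10*(1) + 41*(0) = 10]
q=4: r=1, s=-4, t=1   [10*(-4) + 41*(1) = 1]
q=10: r=0, s=41, t=-10   [10*(41) + 41*(-10) = 0]
GCD = 1; from the row with r=1: x=-4, y=1
Check: 10*(-4) + 41*(1) = -40 + 41 = 1

GCD = 1, x = -4, y = 1


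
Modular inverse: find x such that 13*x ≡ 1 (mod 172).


Use the extended Euclidean algorithm on (172, 13); each row r = 172*s + 13*t:
r=172, s=1, t=0
r=13, s=0, t=1
q=13: r=3, s=1, t=-13   [172*(1) + 13*(-13) = 3]
q=4: r=1, s=-4, t=53   [172*(-4) + 13*(53) = 1]
q=3: r=0, s=13, t=-172   [172*(13) + 13*(-172) = 0]
GCD = 1 with t = 53, so 13*(53) ≡ 1 (mod 172)
Inverse = 53 mod 172 = 53
Check: 13 * 53 = 689 ≡ 1 (mod 172)

13^(-1) ≡ 53 (mod 172)


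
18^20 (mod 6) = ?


18^1 mod 6 = 0
18^2 mod 6 = 0
18^3 mod 6 = 0
18^4 mod 6 = 0
18^5 mod 6 = 0
18^6 mod 6 = 0
18^7 mod 6 = 0
18^8 mod 6 = 0
18^9 mod 6 = 0
18^10 mod 6 = 0
18^11 mod 6 = 0
18^12 mod 6 = 0
18^13 mod 6 = 0
18^14 mod 6 = 0
18^15 mod 6 = 0
18^16 mod 6 = 0
18^17 mod 6 = 0
18^18 mod 6 = 0
18^19 mod 6 = 0
18^20 mod 6 = 0


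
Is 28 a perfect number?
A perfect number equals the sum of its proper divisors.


Proper divisors of 28: 1, 2, 4, 7, 14
Sum = 1 + 2 + 4 + 7 + 14 = 28

Yes, 28 is perfect (28 = 28)


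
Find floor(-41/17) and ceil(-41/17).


-41/17 = -2.4118
floor = -3
ceil = -2

floor = -3, ceil = -2


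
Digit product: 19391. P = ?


1 × 9 × 3 × 9 × 1 = 243


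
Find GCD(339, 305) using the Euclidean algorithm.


339 = 1 * 305 + 34
305 = 8 * 34 + 33
34 = 1 * 33 + 1
33 = 33 * 1 + 0
GCD = 1


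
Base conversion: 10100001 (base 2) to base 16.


10100001 (base 2) = 161 (decimal)
161 (decimal) = A1 (base 16)


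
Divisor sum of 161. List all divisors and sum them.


Divisors of 161: 1, 7, 23, 161
Sum = 1 + 7 + 23 + 161 = 192

σ(161) = 192


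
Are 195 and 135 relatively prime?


Euclidean algorithm:
195 = 1 * 135 + 60
135 = 2 * 60 + 15
60 = 4 * 15 + 0
GCD(195, 135) = 15

No, not coprime (GCD = 15)


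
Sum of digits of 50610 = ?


5 + 0 + 6 + 1 + 0 = 12


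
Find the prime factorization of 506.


506 / 2 = 253
253 / 11 = 23
23 / 23 = 1
506 = 2 × 11 × 23


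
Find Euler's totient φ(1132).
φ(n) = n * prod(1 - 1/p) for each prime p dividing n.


1132 = 2^2 × 283
Prime factors: 2, 283
φ(1132) = 1132 × (1-1/2) × (1-1/283)
= 1132 × 1/2 × 282/283 = 564

φ(1132) = 564


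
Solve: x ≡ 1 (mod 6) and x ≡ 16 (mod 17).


M = 6*17 = 102
M1 = M/6 = 17, M2 = M/17 = 6
M1^(-1) mod 6 = 5, M2^(-1) mod 17 = 3
x = 1*17*5 + 16*6*3 = 373
373 mod 102 = 67
Check: 67 mod 6 = 1 ✓, 67 mod 17 = 16 ✓

x ≡ 67 (mod 102)


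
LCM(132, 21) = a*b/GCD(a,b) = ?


GCD(132, 21) = 3
LCM = 132*21/3 = 2772/3 = 924

LCM = 924


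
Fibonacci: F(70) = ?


Sequence: 1, 1, 2, 3, 5, 8, 13, 21, 34, 55, 89, 144, 233, 377, 610, 987, 1597, 2584, 4181, 6765, 10946, 17711, 28657, 46368, 75025, 121393, 196418, 317811, 514229, 832040, 1346269, 2178309, 3524578, 5702887, 9227465, 14930352, 24157817, 39088169, 63245986, 102334155, 165580141, 267914296, 433494437, 701408733, 1134903170, 1836311903, 2971215073, 4807526976, 7778742049, 12586269025, 20365011074, 32951280099, 53316291173, 86267571272, 139583862445, 225851433717, 365435296162, 591286729879, 956722026041, 1548008755920, 2504730781961, 4052739537881, 6557470319842, 10610209857723, 17167680177565, 27777890035288, 44945570212853, 72723460248141, 117669030460994, 190392490709135
F(70) = 190392490709135


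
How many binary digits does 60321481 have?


60321481 in base 2 = 11100110000110111011001001
Number of digits = 26

26 digits (base 2)


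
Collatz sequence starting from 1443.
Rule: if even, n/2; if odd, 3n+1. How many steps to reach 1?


1443 → 4330 → 2165 → 6496 → 3248 → 1624 → 812 → 406 → 203 → 610 → 305 → 916 → 458 → 229 → 688 → 344 → 172 → 86 → 43 → 130 → 65 → 196 → 98 → 49 → 148 → 74 → 37 → 112 → 56 → 28 → 14 → 7 → 22 → 11 → 34 → 17 → 52 → 26 → 13 → 40 → 20 → 10 → 5 → 16 → 8 → 4 → 2 → 1
Total steps = 47

47 steps


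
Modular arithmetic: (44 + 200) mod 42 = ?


44 + 200 = 244
244 mod 42 = 34


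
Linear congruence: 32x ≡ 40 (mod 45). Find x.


GCD(32, 45) = 1, unique solution
a^(-1) mod 45 = 38
x = 38 * 40 mod 45 = 35

x ≡ 35 (mod 45)


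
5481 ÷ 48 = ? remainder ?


5481 = 48 * 114 + 9
Check: 5472 + 9 = 5481

q = 114, r = 9


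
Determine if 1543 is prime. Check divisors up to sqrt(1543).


Check divisors up to sqrt(1543) = 39.2810
No divisors found.
1543 is prime.

Yes, 1543 is prime


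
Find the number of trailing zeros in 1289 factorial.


floor(1289/5) = 257
floor(1289/25) = 51
floor(1289/125) = 10
floor(1289/625) = 2
Total = 320

320 trailing zeros


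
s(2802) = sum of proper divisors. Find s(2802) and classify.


Proper divisors: 1, 2, 3, 6, 467, 934, 1401
Sum = 1 + 2 + 3 + 6 + 467 + 934 + 1401 = 2814
2814 > 2802 → abundant

s(2802) = 2814 (abundant)


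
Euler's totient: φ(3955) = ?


3955 = 5 × 7 × 113
Prime factors: 5, 7, 113
φ(3955) = 3955 × (1-1/5) × (1-1/7) × (1-1/113)
= 3955 × 4/5 × 6/7 × 112/113 = 2688

φ(3955) = 2688


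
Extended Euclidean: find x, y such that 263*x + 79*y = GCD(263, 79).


Tabular extended Euclidean (each row: r = 263*s + 79*t):
r=263, s=1, t=0
r=79, s=0, t=1
q=3: r=26, s=1, t=-3   [263*(1) + 79*(-3) = 26]
q=3: r=1, s=-3, t=10   [263*(-3) + 79*(10) = 1]
q=26: r=0, s=79, t=-263   [263*(79) + 79*(-263) = 0]
GCD = 1; from the row with r=1: x=-3, y=10
Check: 263*(-3) + 79*(10) = -789 + 790 = 1

GCD = 1, x = -3, y = 10


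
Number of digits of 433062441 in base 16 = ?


433062441 in base 16 = 19D00229
Number of digits = 8

8 digits (base 16)


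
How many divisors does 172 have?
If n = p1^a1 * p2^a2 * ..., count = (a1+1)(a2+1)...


172 = 2^2 × 43^1
d(172) = (2+1) × (1+1) = 6

6 divisors


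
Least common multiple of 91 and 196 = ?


GCD(91, 196) = 7
LCM = 91*196/7 = 17836/7 = 2548

LCM = 2548


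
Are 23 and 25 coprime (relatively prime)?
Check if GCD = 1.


Euclidean algorithm:
25 = 1 * 23 + 2
23 = 11 * 2 + 1
2 = 2 * 1 + 0
GCD(23, 25) = 1

Yes, coprime (GCD = 1)


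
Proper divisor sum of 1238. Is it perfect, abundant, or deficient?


Proper divisors: 1, 2, 619
Sum = 1 + 2 + 619 = 622
622 < 1238 → deficient

s(1238) = 622 (deficient)


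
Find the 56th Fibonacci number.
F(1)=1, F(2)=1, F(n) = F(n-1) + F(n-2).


Sequence: 1, 1, 2, 3, 5, 8, 13, 21, 34, 55, 89, 144, 233, 377, 610, 987, 1597, 2584, 4181, 6765, 10946, 17711, 28657, 46368, 75025, 121393, 196418, 317811, 514229, 832040, 1346269, 2178309, 3524578, 5702887, 9227465, 14930352, 24157817, 39088169, 63245986, 102334155, 165580141, 267914296, 433494437, 701408733, 1134903170, 1836311903, 2971215073, 4807526976, 7778742049, 12586269025, 20365011074, 32951280099, 53316291173, 86267571272, 139583862445, 225851433717
F(56) = 225851433717


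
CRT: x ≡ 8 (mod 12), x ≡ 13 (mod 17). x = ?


M = 12*17 = 204
M1 = M/12 = 17, M2 = M/17 = 12
M1^(-1) mod 12 = 5, M2^(-1) mod 17 = 10
x = 8*17*5 + 13*12*10 = 2240
2240 mod 204 = 200
Check: 200 mod 12 = 8 ✓, 200 mod 17 = 13 ✓

x ≡ 200 (mod 204)


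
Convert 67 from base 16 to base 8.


67 (base 16) = 103 (decimal)
103 (decimal) = 147 (base 8)


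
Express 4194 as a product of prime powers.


4194 / 2 = 2097
2097 / 3 = 699
699 / 3 = 233
233 / 233 = 1
4194 = 2 × 3^2 × 233


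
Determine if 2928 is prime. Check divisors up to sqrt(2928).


2928 / 2 = 1464 (exact division)
2928 is NOT prime.

No, 2928 is not prime


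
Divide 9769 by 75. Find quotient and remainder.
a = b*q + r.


9769 = 75 * 130 + 19
Check: 9750 + 19 = 9769

q = 130, r = 19


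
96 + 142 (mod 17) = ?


96 + 142 = 238
238 mod 17 = 0


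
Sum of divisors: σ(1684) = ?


Divisors of 1684: 1, 2, 4, 421, 842, 1684
Sum = 1 + 2 + 4 + 421 + 842 + 1684 = 2954

σ(1684) = 2954


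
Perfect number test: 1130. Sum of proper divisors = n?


Proper divisors of 1130: 1, 2, 5, 10, 113, 226, 565
Sum = 1 + 2 + 5 + 10 + 113 + 226 + 565 = 922

No, 1130 is not perfect (922 ≠ 1130)


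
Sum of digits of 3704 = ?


3 + 7 + 0 + 4 = 14


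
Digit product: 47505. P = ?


4 × 7 × 5 × 0 × 5 = 0


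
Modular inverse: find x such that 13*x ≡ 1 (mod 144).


Use the extended Euclidean algorithm on (144, 13); each row r = 144*s + 13*t:
r=144, s=1, t=0
r=13, s=0, t=1
q=11: r=1, s=1, t=-11   [144*(1) + 13*(-11) = 1]
q=13: r=0, s=-13, t=144   [144*(-13) + 13*(144) = 0]
GCD = 1 with t = -11, so 13*(-11) ≡ 1 (mod 144)
Inverse = -11 mod 144 = 133
Check: 13 * 133 = 1729 ≡ 1 (mod 144)

13^(-1) ≡ 133 (mod 144)


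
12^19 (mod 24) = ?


12^1 mod 24 = 12
12^2 mod 24 = 0
12^3 mod 24 = 0
12^4 mod 24 = 0
12^5 mod 24 = 0
12^6 mod 24 = 0
12^7 mod 24 = 0
12^8 mod 24 = 0
12^9 mod 24 = 0
12^10 mod 24 = 0
12^11 mod 24 = 0
12^12 mod 24 = 0
12^13 mod 24 = 0
12^14 mod 24 = 0
12^15 mod 24 = 0
12^16 mod 24 = 0
12^17 mod 24 = 0
12^18 mod 24 = 0
12^19 mod 24 = 0


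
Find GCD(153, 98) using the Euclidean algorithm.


153 = 1 * 98 + 55
98 = 1 * 55 + 43
55 = 1 * 43 + 12
43 = 3 * 12 + 7
12 = 1 * 7 + 5
7 = 1 * 5 + 2
5 = 2 * 2 + 1
2 = 2 * 1 + 0
GCD = 1


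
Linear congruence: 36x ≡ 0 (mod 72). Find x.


GCD(36, 72) = 36 divides 0
Divide: 1x ≡ 0 (mod 2)
x ≡ 0 (mod 2)


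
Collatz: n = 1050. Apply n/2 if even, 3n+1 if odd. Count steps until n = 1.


1050 → 525 → 1576 → 788 → 394 → 197 → 592 → 296 → 148 → 74 → 37 → 112 → 56 → 28 → 14 → 7 → 22 → 11 → 34 → 17 → 52 → 26 → 13 → 40 → 20 → 10 → 5 → 16 → 8 → 4 → 2 → 1
Total steps = 31

31 steps


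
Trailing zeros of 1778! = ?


floor(1778/5) = 355
floor(1778/25) = 71
floor(1778/125) = 14
floor(1778/625) = 2
Total = 442

442 trailing zeros


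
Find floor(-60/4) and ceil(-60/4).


-60/4 = -15.0000
floor = -15
ceil = -15

floor = -15, ceil = -15


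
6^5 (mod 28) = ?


6^1 mod 28 = 6
6^2 mod 28 = 8
6^3 mod 28 = 20
6^4 mod 28 = 8
6^5 mod 28 = 20


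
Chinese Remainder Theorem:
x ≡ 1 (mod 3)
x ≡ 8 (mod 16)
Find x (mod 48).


M = 3*16 = 48
M1 = M/3 = 16, M2 = M/16 = 3
M1^(-1) mod 3 = 1, M2^(-1) mod 16 = 11
x = 1*16*1 + 8*3*11 = 280
280 mod 48 = 40
Check: 40 mod 3 = 1 ✓, 40 mod 16 = 8 ✓

x ≡ 40 (mod 48)


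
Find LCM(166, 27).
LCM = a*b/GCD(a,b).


GCD(166, 27) = 1
LCM = 166*27/1 = 4482/1 = 4482

LCM = 4482


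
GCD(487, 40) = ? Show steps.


487 = 12 * 40 + 7
40 = 5 * 7 + 5
7 = 1 * 5 + 2
5 = 2 * 2 + 1
2 = 2 * 1 + 0
GCD = 1


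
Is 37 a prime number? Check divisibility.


Check divisors up to sqrt(37) = 6.0828
No divisors found.
37 is prime.

Yes, 37 is prime


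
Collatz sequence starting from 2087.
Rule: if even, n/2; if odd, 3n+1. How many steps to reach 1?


2087 → 6262 → 3131 → 9394 → 4697 → 14092 → 7046 → 3523 → 10570 → 5285 → 15856 → 7928 → 3964 → 1982 → 991 → 2974 → 1487 → 4462 → 2231 → 6694 → 3347 → 10042 → 5021 → 15064 → 7532 → 3766 → 1883 → 5650 → 2825 → 8476 → 4238 → 2119 → 6358 → 3179 → 9538 → 4769 → 14308 → 7154 → 3577 → 10732 → 5366 → 2683 → 8050 → 4025 → 12076 → 6038 → 3019 → 9058 → 4529 → 13588 → 6794 → 3397 → 10192 → 5096 → 2548 → 1274 → 637 → 1912 → 956 → 478 → 239 → 718 → 359 → 1078 → 539 → 1618 → 809 → 2428 → 1214 → 607 → 1822 → 911 → 2734 → 1367 → 4102 → 2051 → 6154 → 3077 → 9232 → 4616 → 2308 → 1154 → 577 → 1732 → 866 → 433 → 1300 → 650 → 325 → 976 → 488 → 244 → 122 → 61 → 184 → 92 → 46 → 23 → 70 → 35 → 106 → 53 → 160 → 80 → 40 → 20 → 10 → 5 → 16 → 8 → 4 → 2 → 1
Total steps = 112

112 steps


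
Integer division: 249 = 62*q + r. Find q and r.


249 = 62 * 4 + 1
Check: 248 + 1 = 249

q = 4, r = 1


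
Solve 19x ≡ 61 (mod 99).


GCD(19, 99) = 1, unique solution
a^(-1) mod 99 = 73
x = 73 * 61 mod 99 = 97

x ≡ 97 (mod 99)


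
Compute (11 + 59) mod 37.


11 + 59 = 70
70 mod 37 = 33


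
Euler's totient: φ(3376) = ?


3376 = 2^4 × 211
Prime factors: 2, 211
φ(3376) = 3376 × (1-1/2) × (1-1/211)
= 3376 × 1/2 × 210/211 = 1680

φ(3376) = 1680


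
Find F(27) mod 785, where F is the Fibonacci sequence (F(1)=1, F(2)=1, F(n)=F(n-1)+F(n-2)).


F(k) mod 785 for k=1..27:
1, 1, 2, 3, 5, 8, 13, 21, 34, 55, 89, 144, 233, 377, 610, 202, 27, 229, 256, 485, 741, 441, 397, 53, 450, 503, 168
F(27) mod 785 = 168


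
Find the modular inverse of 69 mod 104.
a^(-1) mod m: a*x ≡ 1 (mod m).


Use the extended Euclidean algorithm on (104, 69); each row r = 104*s + 69*t:
r=104, s=1, t=0
r=69, s=0, t=1
q=1: r=35, s=1, t=-1   [104*(1) + 69*(-1) = 35]
q=1: r=34, s=-1, t=2   [104*(-1) + 69*(2) = 34]
q=1: r=1, s=2, t=-3   [104*(2) + 69*(-3) = 1]
q=34: r=0, s=-69, t=104   [104*(-69) + 69*(104) = 0]
GCD = 1 with t = -3, so 69*(-3) ≡ 1 (mod 104)
Inverse = -3 mod 104 = 101
Check: 69 * 101 = 6969 ≡ 1 (mod 104)

69^(-1) ≡ 101 (mod 104)


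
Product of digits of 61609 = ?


6 × 1 × 6 × 0 × 9 = 0


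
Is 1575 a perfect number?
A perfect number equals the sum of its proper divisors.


Proper divisors of 1575: 1, 3, 5, 7, 9, 15, 21, 25, 35, 45, 63, 75, 105, 175, 225, 315, 525
Sum = 1 + 3 + 5 + 7 + 9 + 15 + 21 + 25 + 35 + 45 + 63 + 75 + 105 + 175 + 225 + 315 + 525 = 1649

No, 1575 is not perfect (1649 ≠ 1575)


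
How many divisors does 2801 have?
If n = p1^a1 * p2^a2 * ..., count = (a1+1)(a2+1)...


2801 = 2801^1
d(2801) = (1+1) = 2

2 divisors


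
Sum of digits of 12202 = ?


1 + 2 + 2 + 0 + 2 = 7


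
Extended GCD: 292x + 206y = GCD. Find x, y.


Tabular extended Euclidean (each row: r = 292*s + 206*t):
r=292, s=1, t=0
r=206, s=0, t=1
q=1: r=86, s=1, t=-1   [292*(1) + 206*(-1) = 86]
q=2: r=34, s=-2, t=3   [292*(-2) + 206*(3) = 34]
q=2: r=18, s=5, t=-7   [292*(5) + 206*(-7) = 18]
q=1: r=16, s=-7, t=10   [292*(-7) + 206*(10) = 16]
q=1: r=2, s=12, t=-17   [292*(12) + 206*(-17) = 2]
q=8: r=0, s=-103, t=146   [292*(-103) + 206*(146) = 0]
GCD = 2; from the row with r=2: x=12, y=-17
Check: 292*(12) + 206*(-17) = 3504 - 3502 = 2

GCD = 2, x = 12, y = -17


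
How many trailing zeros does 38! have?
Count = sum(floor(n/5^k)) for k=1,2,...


floor(38/5) = 7
floor(38/25) = 1
Total = 8

8 trailing zeros


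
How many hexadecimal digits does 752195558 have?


752195558 in base 16 = 2CD597E6
Number of digits = 8

8 digits (base 16)


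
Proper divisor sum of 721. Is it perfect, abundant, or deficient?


Proper divisors: 1, 7, 103
Sum = 1 + 7 + 103 = 111
111 < 721 → deficient

s(721) = 111 (deficient)


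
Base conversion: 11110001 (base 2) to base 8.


11110001 (base 2) = 241 (decimal)
241 (decimal) = 361 (base 8)


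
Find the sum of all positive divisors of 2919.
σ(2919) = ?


Divisors of 2919: 1, 3, 7, 21, 139, 417, 973, 2919
Sum = 1 + 3 + 7 + 21 + 139 + 417 + 973 + 2919 = 4480

σ(2919) = 4480


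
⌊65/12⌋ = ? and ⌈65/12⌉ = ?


65/12 = 5.4167
floor = 5
ceil = 6

floor = 5, ceil = 6


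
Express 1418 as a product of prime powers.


1418 / 2 = 709
709 / 709 = 1
1418 = 2 × 709


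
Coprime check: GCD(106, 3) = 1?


Euclidean algorithm:
106 = 35 * 3 + 1
3 = 3 * 1 + 0
GCD(106, 3) = 1

Yes, coprime (GCD = 1)


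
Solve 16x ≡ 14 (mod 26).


GCD(16, 26) = 2 divides 14
Divide: 8x ≡ 7 (mod 13)
x ≡ 9 (mod 13)


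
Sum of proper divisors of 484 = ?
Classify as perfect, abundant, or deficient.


Proper divisors: 1, 2, 4, 11, 22, 44, 121, 242
Sum = 1 + 2 + 4 + 11 + 22 + 44 + 121 + 242 = 447
447 < 484 → deficient

s(484) = 447 (deficient)


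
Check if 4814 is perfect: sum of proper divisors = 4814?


Proper divisors of 4814: 1, 2, 29, 58, 83, 166, 2407
Sum = 1 + 2 + 29 + 58 + 83 + 166 + 2407 = 2746

No, 4814 is not perfect (2746 ≠ 4814)


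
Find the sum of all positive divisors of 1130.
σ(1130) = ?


Divisors of 1130: 1, 2, 5, 10, 113, 226, 565, 1130
Sum = 1 + 2 + 5 + 10 + 113 + 226 + 565 + 1130 = 2052

σ(1130) = 2052


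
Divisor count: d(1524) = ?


1524 = 2^2 × 3^1 × 127^1
d(1524) = (2+1) × (1+1) × (1+1) = 12

12 divisors


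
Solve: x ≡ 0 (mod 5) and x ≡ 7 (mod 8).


M = 5*8 = 40
M1 = M/5 = 8, M2 = M/8 = 5
M1^(-1) mod 5 = 2, M2^(-1) mod 8 = 5
x = 0*8*2 + 7*5*5 = 175
175 mod 40 = 15
Check: 15 mod 5 = 0 ✓, 15 mod 8 = 7 ✓

x ≡ 15 (mod 40)


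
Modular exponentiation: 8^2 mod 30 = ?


8^1 mod 30 = 8
8^2 mod 30 = 4


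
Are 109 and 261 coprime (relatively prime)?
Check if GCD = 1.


Euclidean algorithm:
261 = 2 * 109 + 43
109 = 2 * 43 + 23
43 = 1 * 23 + 20
23 = 1 * 20 + 3
20 = 6 * 3 + 2
3 = 1 * 2 + 1
2 = 2 * 1 + 0
GCD(109, 261) = 1

Yes, coprime (GCD = 1)


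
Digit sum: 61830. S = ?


6 + 1 + 8 + 3 + 0 = 18


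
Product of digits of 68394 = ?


6 × 8 × 3 × 9 × 4 = 5184


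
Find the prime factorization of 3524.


3524 / 2 = 1762
1762 / 2 = 881
881 / 881 = 1
3524 = 2^2 × 881


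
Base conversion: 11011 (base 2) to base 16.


11011 (base 2) = 27 (decimal)
27 (decimal) = 1B (base 16)


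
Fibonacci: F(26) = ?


Sequence: 1, 1, 2, 3, 5, 8, 13, 21, 34, 55, 89, 144, 233, 377, 610, 987, 1597, 2584, 4181, 6765, 10946, 17711, 28657, 46368, 75025, 121393
F(26) = 121393


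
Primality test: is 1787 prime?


Check divisors up to sqrt(1787) = 42.2729
No divisors found.
1787 is prime.

Yes, 1787 is prime


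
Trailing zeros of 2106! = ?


floor(2106/5) = 421
floor(2106/25) = 84
floor(2106/125) = 16
floor(2106/625) = 3
Total = 524

524 trailing zeros


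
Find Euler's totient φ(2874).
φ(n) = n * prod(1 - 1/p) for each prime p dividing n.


2874 = 2 × 3 × 479
Prime factors: 2, 3, 479
φ(2874) = 2874 × (1-1/2) × (1-1/3) × (1-1/479)
= 2874 × 1/2 × 2/3 × 478/479 = 956

φ(2874) = 956


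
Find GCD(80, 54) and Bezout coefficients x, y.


Tabular extended Euclidean (each row: r = 80*s + 54*t):
r=80, s=1, t=0
r=54, s=0, t=1
q=1: r=26, s=1, t=-1   [80*(1) + 54*(-1) = 26]
q=2: r=2, s=-2, t=3   [80*(-2) + 54*(3) = 2]
q=13: r=0, s=27, t=-40   [80*(27) + 54*(-40) = 0]
GCD = 2; from the row with r=2: x=-2, y=3
Check: 80*(-2) + 54*(3) = -160 + 162 = 2

GCD = 2, x = -2, y = 3


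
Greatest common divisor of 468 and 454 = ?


468 = 1 * 454 + 14
454 = 32 * 14 + 6
14 = 2 * 6 + 2
6 = 3 * 2 + 0
GCD = 2


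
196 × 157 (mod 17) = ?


196 × 157 = 30772
30772 mod 17 = 2


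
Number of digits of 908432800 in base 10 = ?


908432800 has 9 digits in base 10
floor(log10(908432800)) + 1 = floor(8.9583) + 1 = 9

9 digits (base 10)


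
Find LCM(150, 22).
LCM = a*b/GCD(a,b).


GCD(150, 22) = 2
LCM = 150*22/2 = 3300/2 = 1650

LCM = 1650


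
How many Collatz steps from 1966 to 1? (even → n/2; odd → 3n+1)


1966 → 983 → 2950 → 1475 → 4426 → 2213 → 6640 → 3320 → 1660 → 830 → 415 → 1246 → 623 → 1870 → 935 → 2806 → 1403 → 4210 → 2105 → 6316 → 3158 → 1579 → 4738 → 2369 → 7108 → 3554 → 1777 → 5332 → 2666 → 1333 → 4000 → 2000 → 1000 → 500 → 250 → 125 → 376 → 188 → 94 → 47 → 142 → 71 → 214 → 107 → 322 → 161 → 484 → 242 → 121 → 364 → 182 → 91 → 274 → 137 → 412 → 206 → 103 → 310 → 155 → 466 → 233 → 700 → 350 → 175 → 526 → 263 → 790 → 395 → 1186 → 593 → 1780 → 890 → 445 → 1336 → 668 → 334 → 167 → 502 → 251 → 754 → 377 → 1132 → 566 → 283 → 850 → 425 → 1276 → 638 → 319 → 958 → 479 → 1438 → 719 → 2158 → 1079 → 3238 → 1619 → 4858 → 2429 → 7288 → 3644 → 1822 → 911 → 2734 → 1367 → 4102 → 2051 → 6154 → 3077 → 9232 → 4616 → 2308 → 1154 → 577 → 1732 → 866 → 433 → 1300 → 650 → 325 → 976 → 488 → 244 → 122 → 61 → 184 → 92 → 46 → 23 → 70 → 35 → 106 → 53 → 160 → 80 → 40 → 20 → 10 → 5 → 16 → 8 → 4 → 2 → 1
Total steps = 143

143 steps


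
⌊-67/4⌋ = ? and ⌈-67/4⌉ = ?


-67/4 = -16.7500
floor = -17
ceil = -16

floor = -17, ceil = -16


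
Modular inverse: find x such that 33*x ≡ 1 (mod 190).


Use the extended Euclidean algorithm on (190, 33); each row r = 190*s + 33*t:
r=190, s=1, t=0
r=33, s=0, t=1
q=5: r=25, s=1, t=-5   [190*(1) + 33*(-5) = 25]
q=1: r=8, s=-1, t=6   [190*(-1) + 33*(6) = 8]
q=3: r=1, s=4, t=-23   [190*(4) + 33*(-23) = 1]
q=8: r=0, s=-33, t=190   [190*(-33) + 33*(190) = 0]
GCD = 1 with t = -23, so 33*(-23) ≡ 1 (mod 190)
Inverse = -23 mod 190 = 167
Check: 33 * 167 = 5511 ≡ 1 (mod 190)

33^(-1) ≡ 167 (mod 190)


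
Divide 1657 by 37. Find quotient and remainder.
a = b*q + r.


1657 = 37 * 44 + 29
Check: 1628 + 29 = 1657

q = 44, r = 29


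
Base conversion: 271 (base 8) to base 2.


271 (base 8) = 185 (decimal)
185 (decimal) = 10111001 (base 2)


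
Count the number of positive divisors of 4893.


4893 = 3^1 × 7^1 × 233^1
d(4893) = (1+1) × (1+1) × (1+1) = 8

8 divisors


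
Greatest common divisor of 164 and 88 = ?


164 = 1 * 88 + 76
88 = 1 * 76 + 12
76 = 6 * 12 + 4
12 = 3 * 4 + 0
GCD = 4


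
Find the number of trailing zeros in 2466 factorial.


floor(2466/5) = 493
floor(2466/25) = 98
floor(2466/125) = 19
floor(2466/625) = 3
Total = 613

613 trailing zeros


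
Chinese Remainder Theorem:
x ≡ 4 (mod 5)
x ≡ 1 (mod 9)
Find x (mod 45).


M = 5*9 = 45
M1 = M/5 = 9, M2 = M/9 = 5
M1^(-1) mod 5 = 4, M2^(-1) mod 9 = 2
x = 4*9*4 + 1*5*2 = 154
154 mod 45 = 19
Check: 19 mod 5 = 4 ✓, 19 mod 9 = 1 ✓

x ≡ 19 (mod 45)


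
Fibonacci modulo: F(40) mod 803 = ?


F(k) mod 803 for k=1..40:
1, 1, 2, 3, 5, 8, 13, 21, 34, 55, 89, 144, 233, 377, 610, 184, 794, 175, 166, 341, 507, 45, 552, 597, 346, 140, 486, 626, 309, 132, 441, 573, 211, 784, 192, 173, 365, 538, 100, 638
F(40) mod 803 = 638


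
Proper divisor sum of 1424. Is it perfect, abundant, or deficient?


Proper divisors: 1, 2, 4, 8, 16, 89, 178, 356, 712
Sum = 1 + 2 + 4 + 8 + 16 + 89 + 178 + 356 + 712 = 1366
1366 < 1424 → deficient

s(1424) = 1366 (deficient)


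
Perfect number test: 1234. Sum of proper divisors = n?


Proper divisors of 1234: 1, 2, 617
Sum = 1 + 2 + 617 = 620

No, 1234 is not perfect (620 ≠ 1234)


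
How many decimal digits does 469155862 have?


469155862 has 9 digits in base 10
floor(log10(469155862)) + 1 = floor(8.6713) + 1 = 9

9 digits (base 10)


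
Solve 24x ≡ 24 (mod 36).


GCD(24, 36) = 12 divides 24
Divide: 2x ≡ 2 (mod 3)
x ≡ 1 (mod 3)


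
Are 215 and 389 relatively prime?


Euclidean algorithm:
389 = 1 * 215 + 174
215 = 1 * 174 + 41
174 = 4 * 41 + 10
41 = 4 * 10 + 1
10 = 10 * 1 + 0
GCD(215, 389) = 1

Yes, coprime (GCD = 1)


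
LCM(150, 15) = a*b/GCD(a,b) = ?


GCD(150, 15) = 15
LCM = 150*15/15 = 2250/15 = 150

LCM = 150


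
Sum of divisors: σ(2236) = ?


Divisors of 2236: 1, 2, 4, 13, 26, 43, 52, 86, 172, 559, 1118, 2236
Sum = 1 + 2 + 4 + 13 + 26 + 43 + 52 + 86 + 172 + 559 + 1118 + 2236 = 4312

σ(2236) = 4312


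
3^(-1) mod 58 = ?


Use the extended Euclidean algorithm on (58, 3); each row r = 58*s + 3*t:
r=58, s=1, t=0
r=3, s=0, t=1
q=19: r=1, s=1, t=-19   [58*(1) + 3*(-19) = 1]
q=3: r=0, s=-3, t=58   [58*(-3) + 3*(58) = 0]
GCD = 1 with t = -19, so 3*(-19) ≡ 1 (mod 58)
Inverse = -19 mod 58 = 39
Check: 3 * 39 = 117 ≡ 1 (mod 58)

3^(-1) ≡ 39 (mod 58)


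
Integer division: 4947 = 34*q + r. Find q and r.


4947 = 34 * 145 + 17
Check: 4930 + 17 = 4947

q = 145, r = 17


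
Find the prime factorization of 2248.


2248 / 2 = 1124
1124 / 2 = 562
562 / 2 = 281
281 / 281 = 1
2248 = 2^3 × 281


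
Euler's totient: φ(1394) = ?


1394 = 2 × 17 × 41
Prime factors: 2, 17, 41
φ(1394) = 1394 × (1-1/2) × (1-1/17) × (1-1/41)
= 1394 × 1/2 × 16/17 × 40/41 = 640

φ(1394) = 640


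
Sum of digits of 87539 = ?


8 + 7 + 5 + 3 + 9 = 32


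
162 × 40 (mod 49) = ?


162 × 40 = 6480
6480 mod 49 = 12


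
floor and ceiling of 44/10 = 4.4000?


44/10 = 4.4000
floor = 4
ceil = 5

floor = 4, ceil = 5


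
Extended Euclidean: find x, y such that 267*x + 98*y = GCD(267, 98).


Tabular extended Euclidean (each row: r = 267*s + 98*t):
r=267, s=1, t=0
r=98, s=0, t=1
q=2: r=71, s=1, t=-2   [267*(1) + 98*(-2) = 71]
q=1: r=27, s=-1, t=3   [267*(-1) + 98*(3) = 27]
q=2: r=17, s=3, t=-8   [267*(3) + 98*(-8) = 17]
q=1: r=10, s=-4, t=11   [267*(-4) + 98*(11) = 10]
q=1: r=7, s=7, t=-19   [267*(7) + 98*(-19) = 7]
q=1: r=3, s=-11, t=30   [267*(-11) + 98*(30) = 3]
q=2: r=1, s=29, t=-79   [267*(29) + 98*(-79) = 1]
q=3: r=0, s=-98, t=267   [267*(-98) + 98*(267) = 0]
GCD = 1; from the row with r=1: x=29, y=-79
Check: 267*(29) + 98*(-79) = 7743 - 7742 = 1

GCD = 1, x = 29, y = -79


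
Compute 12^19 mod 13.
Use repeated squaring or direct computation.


12^1 mod 13 = 12
12^2 mod 13 = 1
12^3 mod 13 = 12
12^4 mod 13 = 1
12^5 mod 13 = 12
12^6 mod 13 = 1
12^7 mod 13 = 12
12^8 mod 13 = 1
12^9 mod 13 = 12
12^10 mod 13 = 1
12^11 mod 13 = 12
12^12 mod 13 = 1
12^13 mod 13 = 12
12^14 mod 13 = 1
12^15 mod 13 = 12
12^16 mod 13 = 1
12^17 mod 13 = 12
12^18 mod 13 = 1
12^19 mod 13 = 12


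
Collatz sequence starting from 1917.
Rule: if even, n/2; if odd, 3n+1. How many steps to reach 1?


1917 → 5752 → 2876 → 1438 → 719 → 2158 → 1079 → 3238 → 1619 → 4858 → 2429 → 7288 → 3644 → 1822 → 911 → 2734 → 1367 → 4102 → 2051 → 6154 → 3077 → 9232 → 4616 → 2308 → 1154 → 577 → 1732 → 866 → 433 → 1300 → 650 → 325 → 976 → 488 → 244 → 122 → 61 → 184 → 92 → 46 → 23 → 70 → 35 → 106 → 53 → 160 → 80 → 40 → 20 → 10 → 5 → 16 → 8 → 4 → 2 → 1
Total steps = 55

55 steps


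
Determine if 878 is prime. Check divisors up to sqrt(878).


878 / 2 = 439 (exact division)
878 is NOT prime.

No, 878 is not prime


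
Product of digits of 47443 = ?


4 × 7 × 4 × 4 × 3 = 1344


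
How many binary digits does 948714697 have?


948714697 in base 2 = 111000100011000011110011001001
Number of digits = 30

30 digits (base 2)


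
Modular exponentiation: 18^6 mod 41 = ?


18^1 mod 41 = 18
18^2 mod 41 = 37
18^3 mod 41 = 10
18^4 mod 41 = 16
18^5 mod 41 = 1
18^6 mod 41 = 18


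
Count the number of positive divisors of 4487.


4487 = 7^1 × 641^1
d(4487) = (1+1) × (1+1) = 4

4 divisors
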